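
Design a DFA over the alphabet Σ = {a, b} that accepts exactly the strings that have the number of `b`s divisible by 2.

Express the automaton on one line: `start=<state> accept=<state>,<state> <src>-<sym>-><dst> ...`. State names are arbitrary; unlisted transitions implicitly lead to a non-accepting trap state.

start=s0 accept=s0 s0-a->s0 s0-b->s1 s1-a->s1 s1-b->s0

Keep the running count of `b`s modulo 2: each `b` advances along the cycle s0 → s1 → s0 while other symbols loop. Accept at s0.
        a   b  
>* s0   s0  s1 
   s1   s1  s0 
(> = start, * = accepting)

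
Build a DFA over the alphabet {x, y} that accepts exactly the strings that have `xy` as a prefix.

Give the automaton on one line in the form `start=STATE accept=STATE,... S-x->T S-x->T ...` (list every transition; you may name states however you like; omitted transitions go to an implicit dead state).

start=q0 accept=q2 q0-x->q1 q0-y->q3 q1-x->q3 q1-y->q2 q2-x->q2 q2-y->q2 q3-x->q3 q3-y->q3

Check the first 2 symbols one by one: q0 through q1 record how many have matched `xy` so far; any wrong symbol goes to the dead state q3. After all 2 match we enter the accepting sink q2.
4 states suffice.
        x   y  
>  q0   q1  q3 
   q1   q3  q2 
 * q2   q2  q2 
   q3   q3  q3 
(> = start, * = accepting)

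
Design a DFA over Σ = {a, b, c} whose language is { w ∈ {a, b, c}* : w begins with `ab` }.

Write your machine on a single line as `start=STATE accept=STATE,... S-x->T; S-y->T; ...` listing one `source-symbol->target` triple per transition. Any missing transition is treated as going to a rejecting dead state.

start=s0; accept=s2; s0-a->s1; s0-b->s3; s0-c->s3; s1-a->s3; s1-b->s2; s1-c->s3; s2-a->s2; s2-b->s2; s2-c->s2; s3-a->s3; s3-b->s3; s3-c->s3

Walk along `ab` while the input agrees: from s0 take `a` to s1, and so on. Any deviation drops to the rejecting sink s3. Once s2 is reached the prefix is confirmed and every continuation is accepted.
With 4 states:
        a   b   c  
>  s0   s1  s3  s3 
   s1   s3  s2  s3 
 * s2   s2  s2  s2 
   s3   s3  s3  s3 
(> = start, * = accepting)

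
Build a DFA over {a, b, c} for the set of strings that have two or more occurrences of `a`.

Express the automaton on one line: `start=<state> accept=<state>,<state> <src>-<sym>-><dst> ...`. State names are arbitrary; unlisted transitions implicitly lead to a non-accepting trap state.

Count `a`s, saturating at 3: states q0 through q2 mean 0 through 2 `a`s seen; q3 means more than 2. Each `a` increments (capped at q3); other symbols loop. Accept from {q2, q3}.
        a   b   c  
>  q0   q1  q0  q0 
   q1   q2  q1  q1 
 * q2   q3  q2  q2 
 * q3   q3  q3  q3 
(> = start, * = accepting)

start=q0 accept=q2,q3 q0-a->q1 q0-b->q0 q0-c->q0 q1-a->q2 q1-b->q1 q1-c->q1 q2-a->q3 q2-b->q2 q2-c->q2 q3-a->q3 q3-b->q3 q3-c->q3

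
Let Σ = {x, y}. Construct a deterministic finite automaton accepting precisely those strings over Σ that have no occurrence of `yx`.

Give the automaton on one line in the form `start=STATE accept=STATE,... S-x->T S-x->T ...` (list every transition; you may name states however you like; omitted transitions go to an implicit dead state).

start=s0 accept=s0,s1 s0-x->s0 s0-y->s1 s1-x->s2 s1-y->s1 s2-x->s2 s2-y->s2

This is the complement of 'contains `yx`'. Use the same substring-matching states — s0 through s2 holding how much of `yx` has just been matched — but flip the accepting set: everything except the trap s2 accepts.
        x   y  
>* s0   s0  s1 
 * s1   s2  s1 
   s2   s2  s2 
(> = start, * = accepting)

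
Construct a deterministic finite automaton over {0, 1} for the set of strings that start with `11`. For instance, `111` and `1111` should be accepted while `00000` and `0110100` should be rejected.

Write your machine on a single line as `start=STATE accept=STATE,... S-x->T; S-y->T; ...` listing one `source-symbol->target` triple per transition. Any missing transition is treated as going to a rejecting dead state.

start=S0; accept=S2; S0-0->S3; S0-1->S1; S1-0->S3; S1-1->S2; S2-0->S2; S2-1->S2; S3-0->S3; S3-1->S3

Walk along `11` while the input agrees: from S0 take `1` to S1, and so on. Any deviation drops to the rejecting sink S3. Once S2 is reached the prefix is confirmed and every continuation is accepted.
With 4 states:
        0   1  
>  S0   S3  S1 
   S1   S3  S2 
 * S2   S2  S2 
   S3   S3  S3 
(> = start, * = accepting)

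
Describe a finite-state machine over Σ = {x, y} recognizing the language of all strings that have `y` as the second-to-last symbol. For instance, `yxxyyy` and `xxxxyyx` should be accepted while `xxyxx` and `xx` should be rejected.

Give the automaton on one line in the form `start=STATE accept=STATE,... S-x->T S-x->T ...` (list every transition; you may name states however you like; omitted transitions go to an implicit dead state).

A DFA must remember the last 2 symbols (since which symbol is second-to-last isn't known until the input ends). Use one state per possible window of the last ≤2 symbols; accept from those whose window starts with `y`.
7 states suffice.
        x   y  
>  q0   q1  q2 
   q1   q3  q4 
   q2   q5  q6 
   q3   q3  q4 
   q4   q5  q6 
 * q5   q3  q4 
 * q6   q5  q6 
(> = start, * = accepting)

start=q0 accept=q5,q6 q0-x->q1 q0-y->q2 q1-x->q3 q1-y->q4 q2-x->q5 q2-y->q6 q3-x->q3 q3-y->q4 q4-x->q5 q4-y->q6 q5-x->q3 q5-y->q4 q6-x->q5 q6-y->q6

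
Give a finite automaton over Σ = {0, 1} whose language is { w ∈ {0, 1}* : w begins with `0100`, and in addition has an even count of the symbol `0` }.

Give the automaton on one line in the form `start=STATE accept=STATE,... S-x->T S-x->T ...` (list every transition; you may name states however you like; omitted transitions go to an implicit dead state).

start=q0 accept=q6 q0-0->q1 q0-1->q2 q1-0->q2 q1-1->q3 q2-0->q2 q2-1->q2 q3-0->q4 q3-1->q2 q4-0->q5 q4-1->q2 q5-0->q6 q5-1->q5 q6-0->q5 q6-1->q6

Run two small machines in parallel and take their product. The first has 6 states tracking whether the input so far still matches the prefix `0100`; the second has 2 states tracking the count of `0`s modulo 2. A product state is a pair (one from each), accepting exactly when both do. Minimizing collapses redundant product states.
With 7 states:
        0   1  
>  q0   q1  q2 
   q1   q2  q3 
   q2   q2  q2 
   q3   q4  q2 
   q4   q5  q2 
   q5   q6  q5 
 * q6   q5  q6 
(> = start, * = accepting)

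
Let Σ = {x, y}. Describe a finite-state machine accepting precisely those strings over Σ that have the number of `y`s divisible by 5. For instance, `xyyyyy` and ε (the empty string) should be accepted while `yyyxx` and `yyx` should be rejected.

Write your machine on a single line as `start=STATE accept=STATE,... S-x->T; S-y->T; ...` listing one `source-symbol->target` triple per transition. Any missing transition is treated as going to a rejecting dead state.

start=S0; accept=S0; S0-x->S0; S0-y->S1; S1-x->S1; S1-y->S2; S2-x->S2; S2-y->S3; S3-x->S3; S3-y->S4; S4-x->S4; S4-y->S0

The only thing that matters is how many `y`s have appeared, reduced mod 5. Use one state per residue: S0 for 0, …, S4 for 4. Reading `y` moves to the next residue; anything else stays put. S0 is accepting.
5 states suffice.
        x   y  
>* S0   S0  S1 
   S1   S1  S2 
   S2   S2  S3 
   S3   S3  S4 
   S4   S4  S0 
(> = start, * = accepting)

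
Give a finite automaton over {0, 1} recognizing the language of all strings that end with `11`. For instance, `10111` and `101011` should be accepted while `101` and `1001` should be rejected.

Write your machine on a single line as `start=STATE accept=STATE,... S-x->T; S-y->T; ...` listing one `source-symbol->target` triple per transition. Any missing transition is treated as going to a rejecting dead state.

Let each state record the length of the longest suffix of the input read so far that is also a prefix of `11`. B means the last symbol is `1`; C means the last 2 symbols are `11`. Accept only at C, where the string currently ends in `11`.
With 3 states:
       0  1 
>  A   A  B 
   B   A  C 
 * C   A  C 
(> = start, * = accepting)

start=A; accept=C; A-0->A; A-1->B; B-0->A; B-1->C; C-0->A; C-1->C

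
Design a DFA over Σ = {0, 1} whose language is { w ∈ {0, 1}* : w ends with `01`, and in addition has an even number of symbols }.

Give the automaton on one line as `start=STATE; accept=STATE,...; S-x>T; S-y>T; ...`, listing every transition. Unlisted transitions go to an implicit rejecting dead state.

Handle the two conditions separately and then intersect. The first has 3 states tracking how much of the suffix `01` has currently been matched; the second has 2 states tracking the input length modulo 2. A product state is a pair (one from each), accepting exactly when both do.
        0   1  
>  s0   s1  s2 
   s1   s3  s4 
   s2   s3  s0 
   s3   s1  s5 
 * s4   s1  s2 
   s5   s3  s0 
(> = start, * = accepting)

start=s0; accept=s4; s0-0>s1; s0-1>s2; s1-0>s3; s1-1>s4; s2-0>s3; s2-1>s0; s3-0>s1; s3-1>s5; s4-0>s1; s4-1>s2; s5-0>s3; s5-1>s0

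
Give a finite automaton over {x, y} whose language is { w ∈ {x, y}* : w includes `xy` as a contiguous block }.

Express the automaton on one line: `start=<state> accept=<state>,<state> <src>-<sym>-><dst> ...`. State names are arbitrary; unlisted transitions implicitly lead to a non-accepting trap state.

start=A accept=C A-x->B A-y->A B-x->B B-y->C C-x->C C-y->C

Track how much of `xy` has been matched so far: state A is no progress, C is the absorbing accept state reached once `xy` has occurred. Intermediate states record partial matches; on a mismatch, fall back to the longest reusable overlap.
3 states suffice.
       x  y 
>  A   B  A 
   B   B  C 
 * C   C  C 
(> = start, * = accepting)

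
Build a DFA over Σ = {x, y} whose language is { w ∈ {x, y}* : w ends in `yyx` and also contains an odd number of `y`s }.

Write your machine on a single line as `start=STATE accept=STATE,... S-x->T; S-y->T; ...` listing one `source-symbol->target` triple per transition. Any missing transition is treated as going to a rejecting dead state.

start=q0; accept=q4; q0-x->q0; q0-y->q1; q1-x->q1; q1-y->q2; q2-x->q0; q2-y->q3; q3-x->q4; q3-y->q2; q4-x->q1; q4-y->q2

Handle the two conditions separately and then intersect. The first has 4 states tracking how much of the suffix `yyx` has currently been matched; the second has 2 states tracking the count of `y`s modulo 2. A product state is a pair (one from each), accepting exactly when both do. Equivalent product states are then merged.
A 5-state machine:
        x   y  
>  q0   q0  q1 
   q1   q1  q2 
   q2   q0  q3 
   q3   q4  q2 
 * q4   q1  q2 
(> = start, * = accepting)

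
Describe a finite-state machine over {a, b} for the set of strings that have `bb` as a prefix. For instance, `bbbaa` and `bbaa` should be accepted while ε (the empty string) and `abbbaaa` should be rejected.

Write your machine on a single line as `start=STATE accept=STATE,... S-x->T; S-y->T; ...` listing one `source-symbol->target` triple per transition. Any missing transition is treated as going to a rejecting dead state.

Check the first 2 symbols one by one: q0 through q1 record how many have matched `bb` so far; any wrong symbol goes to the dead state q3. After all 2 match we enter the accepting sink q2.
With 4 states:
        a   b  
>  q0   q3  q1 
   q1   q3  q2 
 * q2   q2  q2 
   q3   q3  q3 
(> = start, * = accepting)

start=q0; accept=q2; q0-a->q3; q0-b->q1; q1-a->q3; q1-b->q2; q2-a->q2; q2-b->q2; q3-a->q3; q3-b->q3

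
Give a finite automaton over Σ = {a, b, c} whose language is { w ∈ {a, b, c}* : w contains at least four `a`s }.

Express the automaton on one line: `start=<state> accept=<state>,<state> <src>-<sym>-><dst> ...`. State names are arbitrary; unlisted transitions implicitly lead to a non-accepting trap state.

Only the number of `a`s matters, and only up to 5. Make a chain S0 → S1 → S2 → S3 → S4 → S5 advanced by each `a` (with S5 absorbing); every other symbol self-loops. The accepting set is {S4, S5}.
With 6 states:
        a   b   c  
>  S0   S1  S0  S0 
   S1   S2  S1  S1 
   S2   S3  S2  S2 
   S3   S4  S3  S3 
 * S4   S5  S4  S4 
 * S5   S5  S5  S5 
(> = start, * = accepting)

start=S0 accept=S4,S5 S0-a->S1 S0-b->S0 S0-c->S0 S1-a->S2 S1-b->S1 S1-c->S1 S2-a->S3 S2-b->S2 S2-c->S2 S3-a->S4 S3-b->S3 S3-c->S3 S4-a->S5 S4-b->S4 S4-c->S4 S5-a->S5 S5-b->S5 S5-c->S5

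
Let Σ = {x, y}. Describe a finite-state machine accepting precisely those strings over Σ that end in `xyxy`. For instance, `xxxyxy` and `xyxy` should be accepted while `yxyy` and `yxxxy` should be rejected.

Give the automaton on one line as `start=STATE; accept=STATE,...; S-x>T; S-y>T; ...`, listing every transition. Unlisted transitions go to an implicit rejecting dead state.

start=q0; accept=q4; q0-x>q1; q0-y>q0; q1-x>q1; q1-y>q2; q2-x>q3; q2-y>q0; q3-x>q1; q3-y>q4; q4-x>q3; q4-y>q0

Let each state record the length of the longest suffix of the input read so far that is also a prefix of `xyxy`. q1 means the last symbol is `x`; q2 means the last 2 symbols are `xy`; q3 means the last 3 symbols are `xyx`; q4 means the last 4 symbols are `xyxy`. Accept only at q4, where the string currently ends in `xyxy`.
A 5-state machine:
        x   y  
>  q0   q1  q0 
   q1   q1  q2 
   q2   q3  q0 
   q3   q1  q4 
 * q4   q3  q0 
(> = start, * = accepting)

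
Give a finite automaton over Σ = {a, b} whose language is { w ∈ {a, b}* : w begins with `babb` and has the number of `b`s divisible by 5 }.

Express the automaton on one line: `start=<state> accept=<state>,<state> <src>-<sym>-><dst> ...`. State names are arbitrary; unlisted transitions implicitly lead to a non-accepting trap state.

Build one automaton per condition and run them in lockstep. One (6 states) tracks whether the input so far still matches the prefix `babb`; the other (5 states) tracks the count of `b`s modulo 5. Each combined state is a pair, one component from each; accept when both components accept. After merging equivalent states the machine shrinks.
        a   b  
>  S0   S1  S2 
   S1   S1  S1 
   S2   S3  S1 
   S3   S1  S4 
   S4   S1  S5 
   S5   S5  S6 
   S6   S6  S7 
 * S7   S7  S8 
   S8   S8  S9 
   S9   S9  S5 
(> = start, * = accepting)

start=S0 accept=S7 S0-a->S1 S0-b->S2 S1-a->S1 S1-b->S1 S2-a->S3 S2-b->S1 S3-a->S1 S3-b->S4 S4-a->S1 S4-b->S5 S5-a->S5 S5-b->S6 S6-a->S6 S6-b->S7 S7-a->S7 S7-b->S8 S8-a->S8 S8-b->S9 S9-a->S9 S9-b->S5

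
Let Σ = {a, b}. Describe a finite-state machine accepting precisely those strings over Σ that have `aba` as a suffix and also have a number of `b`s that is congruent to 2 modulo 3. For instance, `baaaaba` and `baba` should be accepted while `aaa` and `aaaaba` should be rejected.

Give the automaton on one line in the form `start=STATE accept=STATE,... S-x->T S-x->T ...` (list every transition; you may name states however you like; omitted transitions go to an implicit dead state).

start=q0 accept=q5 q0-a->q0 q0-b->q1 q1-a->q2 q1-b->q3 q2-a->q2 q2-b->q4 q3-a->q3 q3-b->q0 q4-a->q5 q4-b->q0 q5-a->q3 q5-b->q0

Build one automaton per condition and run them in lockstep. One (4 states) tracks how much of the suffix `aba` has currently been matched; the other (3 states) tracks the count of `b`s modulo 3. Each combined state is a pair, one component from each; accept when both components accept. Minimizing collapses redundant product states.
        a   b  
>  q0   q0  q1 
   q1   q2  q3 
   q2   q2  q4 
   q3   q3  q0 
   q4   q5  q0 
 * q5   q3  q0 
(> = start, * = accepting)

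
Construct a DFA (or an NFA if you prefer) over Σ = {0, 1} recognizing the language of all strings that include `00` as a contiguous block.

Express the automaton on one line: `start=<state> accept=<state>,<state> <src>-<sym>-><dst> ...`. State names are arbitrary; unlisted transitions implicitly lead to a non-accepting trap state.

start=q0 accept=q2 q0-0->q1 q0-1->q0 q1-0->q2 q1-1->q0 q2-0->q2 q2-1->q2

States q0..q1 record the length of the longest prefix of `00` that matches the current input suffix. Reaching q2 means `00` has been seen, and we stay there forever. Accept from q2.
        0   1  
>  q0   q1  q0 
   q1   q2  q0 
 * q2   q2  q2 
(> = start, * = accepting)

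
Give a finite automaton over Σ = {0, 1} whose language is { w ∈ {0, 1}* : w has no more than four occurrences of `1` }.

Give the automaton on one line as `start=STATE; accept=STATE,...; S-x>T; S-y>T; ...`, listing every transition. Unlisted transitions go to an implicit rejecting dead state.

Count `1`s, saturating at 5: states s0 through s4 mean 0 through 4 `1`s seen; s5 means more than 4. Each `1` increments (capped at s5); other symbols loop. Accept from {s0, s1, s2, s3, s4}.
With 6 states:
        0   1  
>* s0   s0  s1 
 * s1   s1  s2 
 * s2   s2  s3 
 * s3   s3  s4 
 * s4   s4  s5 
   s5   s5  s5 
(> = start, * = accepting)

start=s0; accept=s0,s1,s2,s3,s4; s0-0>s0; s0-1>s1; s1-0>s1; s1-1>s2; s2-0>s2; s2-1>s3; s3-0>s3; s3-1>s4; s4-0>s4; s4-1>s5; s5-0>s5; s5-1>s5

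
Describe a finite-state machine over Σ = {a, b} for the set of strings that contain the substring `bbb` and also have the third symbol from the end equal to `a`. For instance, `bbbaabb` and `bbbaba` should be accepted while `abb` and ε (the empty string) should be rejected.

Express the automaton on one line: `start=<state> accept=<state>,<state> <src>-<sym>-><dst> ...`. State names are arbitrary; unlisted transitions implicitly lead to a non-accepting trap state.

Run two small machines in parallel and take their product. The first has 4 states tracking whether and how much of `bbb` has been seen; the second has 15 states tracking the last 3 symbols read. A product state is a pair (one from each), accepting exactly when both do.
With 22 states:
          a    b  
>  q0     q1   q2 
   q1     q3   q4 
   q2     q5   q6 
   q3     q7   q8 
   q4     q9  q10 
   q5    q11  q12 
   q6    q13  q14 
   q7     q7   q8 
   q8     q9  q10 
   q9    q11  q12 
   q10   q13  q14 
   q11    q7   q8 
   q12    q9  q10 
   q13   q11  q12 
   q14   q15  q14 
   q15   q16  q17 
   q16   q18  q19 
   q17   q20  q21 
 * q18   q18  q19 
 * q19   q20  q21 
 * q20   q16  q17 
 * q21   q15  q14 
(> = start, * = accepting)

start=q0 accept=q18,q19,q20,q21 q0-a->q1 q0-b->q2 q1-a->q3 q1-b->q4 q2-a->q5 q2-b->q6 q3-a->q7 q3-b->q8 q4-a->q9 q4-b->q10 q5-a->q11 q5-b->q12 q6-a->q13 q6-b->q14 q7-a->q7 q7-b->q8 q8-a->q9 q8-b->q10 q9-a->q11 q9-b->q12 q10-a->q13 q10-b->q14 q11-a->q7 q11-b->q8 q12-a->q9 q12-b->q10 q13-a->q11 q13-b->q12 q14-a->q15 q14-b->q14 q15-a->q16 q15-b->q17 q16-a->q18 q16-b->q19 q17-a->q20 q17-b->q21 q18-a->q18 q18-b->q19 q19-a->q20 q19-b->q21 q20-a->q16 q20-b->q17 q21-a->q15 q21-b->q14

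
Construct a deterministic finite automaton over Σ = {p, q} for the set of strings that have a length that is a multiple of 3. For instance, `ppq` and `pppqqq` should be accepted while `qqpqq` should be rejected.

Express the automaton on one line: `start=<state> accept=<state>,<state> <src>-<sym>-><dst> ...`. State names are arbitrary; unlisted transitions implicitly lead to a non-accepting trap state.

Only the length mod 3 matters, so use a 3-cycle: from any state, every input symbol moves to the next state, wrapping C back to A. Mark A accepting.
3 states suffice.
       p  q 
>* A   B  B 
   B   C  C 
   C   A  A 
(> = start, * = accepting)

start=A accept=A A-p->B A-q->B B-p->C B-q->C C-p->A C-q->A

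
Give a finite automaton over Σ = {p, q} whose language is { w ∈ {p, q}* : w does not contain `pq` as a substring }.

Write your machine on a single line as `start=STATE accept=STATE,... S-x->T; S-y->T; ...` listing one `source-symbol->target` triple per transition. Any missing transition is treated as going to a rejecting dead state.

This is the complement of 'contains `pq`'. Use the same substring-matching states — A through C holding how much of `pq` has just been matched — but flip the accepting set: everything except the trap C accepts.
With 3 states:
       p  q 
>* A   B  A 
 * B   B  C 
   C   C  C 
(> = start, * = accepting)

start=A; accept=A,B; A-p->B; A-q->A; B-p->B; B-q->C; C-p->C; C-q->C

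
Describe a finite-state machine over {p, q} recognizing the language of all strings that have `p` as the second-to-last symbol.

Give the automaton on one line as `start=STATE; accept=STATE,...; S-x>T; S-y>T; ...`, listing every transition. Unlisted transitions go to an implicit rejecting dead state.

A DFA must remember the last 2 symbols (since which symbol is second-to-last isn't known until the input ends). Use one state per possible window of the last ≤2 symbols; accept from those whose window starts with `p`.
A 7-state machine:
        p   q  
>  S0   S1  S2 
   S1   S3  S4 
   S2   S5  S6 
 * S3   S3  S4 
 * S4   S5  S6 
   S5   S3  S4 
   S6   S5  S6 
(> = start, * = accepting)

start=S0; accept=S3,S4; S0-p>S1; S0-q>S2; S1-p>S3; S1-q>S4; S2-p>S5; S2-q>S6; S3-p>S3; S3-q>S4; S4-p>S5; S4-q>S6; S5-p>S3; S5-q>S4; S6-p>S5; S6-q>S6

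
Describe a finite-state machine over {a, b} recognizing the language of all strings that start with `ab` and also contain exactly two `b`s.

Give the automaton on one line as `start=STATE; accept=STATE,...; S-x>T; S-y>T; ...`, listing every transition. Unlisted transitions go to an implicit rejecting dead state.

start=q0; accept=q6; q0-a>q1; q0-b>q2; q1-a>q3; q1-b>q4; q2-a>q2; q2-b>q5; q3-a>q3; q3-b>q2; q4-a>q4; q4-b>q6; q5-a>q5; q5-b>q7; q6-a>q6; q6-b>q8; q7-a>q7; q7-b>q7; q8-a>q8; q8-b>q8

Build one automaton per condition and run them in lockstep. The first has 4 states tracking whether the input so far still matches the prefix `ab`; the second has 4 states tracking the count of `b`s, saturating at 3. A product state is a pair (one from each), accepting exactly when both do.
9 states suffice.
        a   b  
>  q0   q1  q2 
   q1   q3  q4 
   q2   q2  q5 
   q3   q3  q2 
   q4   q4  q6 
   q5   q5  q7 
 * q6   q6  q8 
   q7   q7  q7 
   q8   q8  q8 
(> = start, * = accepting)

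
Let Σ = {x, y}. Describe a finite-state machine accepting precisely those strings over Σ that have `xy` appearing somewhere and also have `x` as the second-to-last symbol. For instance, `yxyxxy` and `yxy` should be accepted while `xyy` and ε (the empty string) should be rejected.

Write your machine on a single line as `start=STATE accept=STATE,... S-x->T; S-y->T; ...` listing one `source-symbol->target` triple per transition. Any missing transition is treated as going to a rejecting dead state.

start=A; accept=E,J; A-x->B; A-y->C; B-x->D; B-y->E; C-x->F; C-y->G; D-x->D; D-y->E; E-x->H; E-y->I; F-x->D; F-y->E; G-x->F; G-y->G; H-x->J; H-y->E; I-x->H; I-y->I; J-x->J; J-y->E

Run two small machines in parallel and take their product. One (3 states) tracks whether and how much of `xy` has been seen; the other (7 states) tracks the last 2 symbols read. Each combined state is a pair, one component from each; accept when both components accept.
With 10 states:
       x  y 
>  A   B  C 
   B   D  E 
   C   F  G 
   D   D  E 
 * E   H  I 
   F   D  E 
   G   F  G 
   H   J  E 
   I   H  I 
 * J   J  E 
(> = start, * = accepting)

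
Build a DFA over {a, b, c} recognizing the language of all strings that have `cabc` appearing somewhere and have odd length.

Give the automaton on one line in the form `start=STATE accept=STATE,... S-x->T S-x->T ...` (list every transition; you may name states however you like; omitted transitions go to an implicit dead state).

Handle the two conditions separately and then intersect. The first has 5 states tracking whether and how much of `cabc` has been seen; the second has 2 states tracking the input length modulo 2. A product state is a pair (one from each), accepting exactly when both do.
        a   b   c  
>  q0   q1  q1  q2 
   q1   q0  q0  q3 
   q2   q4  q0  q3 
   q3   q5  q1  q2 
   q4   q1  q6  q2 
   q5   q0  q7  q3 
   q6   q0  q0  q8 
   q7   q1  q1  q9 
   q8   q9  q9  q9 
 * q9   q8  q8  q8 
(> = start, * = accepting)

start=q0 accept=q9 q0-a->q1 q0-b->q1 q0-c->q2 q1-a->q0 q1-b->q0 q1-c->q3 q2-a->q4 q2-b->q0 q2-c->q3 q3-a->q5 q3-b->q1 q3-c->q2 q4-a->q1 q4-b->q6 q4-c->q2 q5-a->q0 q5-b->q7 q5-c->q3 q6-a->q0 q6-b->q0 q6-c->q8 q7-a->q1 q7-b->q1 q7-c->q9 q8-a->q9 q8-b->q9 q8-c->q9 q9-a->q8 q9-b->q8 q9-c->q8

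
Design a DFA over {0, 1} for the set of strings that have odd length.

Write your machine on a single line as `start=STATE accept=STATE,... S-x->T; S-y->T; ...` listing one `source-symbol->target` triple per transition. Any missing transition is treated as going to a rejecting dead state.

Only the length mod 2 matters, so use a 2-cycle: from any state, every input symbol moves to the next state, wrapping s1 back to s0. Mark s1 accepting.
With 2 states:
        0   1  
>  s0   s1  s1 
 * s1   s0  s0 
(> = start, * = accepting)

start=s0; accept=s1; s0-0->s1; s0-1->s1; s1-0->s0; s1-1->s0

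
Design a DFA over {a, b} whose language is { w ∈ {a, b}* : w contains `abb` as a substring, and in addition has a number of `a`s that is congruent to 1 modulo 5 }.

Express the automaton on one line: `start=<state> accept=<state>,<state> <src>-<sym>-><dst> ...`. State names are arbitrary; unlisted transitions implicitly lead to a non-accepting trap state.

Build one automaton per condition and run them in lockstep. One (4 states) tracks whether and how much of `abb` has been seen; the other (5 states) tracks the count of `a`s modulo 5. Each combined state is a pair, one component from each; accept when both components accept.
A 16-state machine:
          a    b  
>  S0     S1   S0 
   S1     S2   S3 
   S2     S4   S5 
   S3     S2   S6 
   S4     S7   S8 
   S5     S4   S9 
 * S6     S9   S6 
   S7    S10  S11 
   S8     S7  S12 
   S9    S12   S9 
   S10    S1  S13 
   S11   S10  S14 
   S12   S14  S12 
   S13    S1  S15 
   S14   S15  S14 
   S15    S6  S15 
(> = start, * = accepting)

start=S0 accept=S6 S0-a->S1 S0-b->S0 S1-a->S2 S1-b->S3 S2-a->S4 S2-b->S5 S3-a->S2 S3-b->S6 S4-a->S7 S4-b->S8 S5-a->S4 S5-b->S9 S6-a->S9 S6-b->S6 S7-a->S10 S7-b->S11 S8-a->S7 S8-b->S12 S9-a->S12 S9-b->S9 S10-a->S1 S10-b->S13 S11-a->S10 S11-b->S14 S12-a->S14 S12-b->S12 S13-a->S1 S13-b->S15 S14-a->S15 S14-b->S14 S15-a->S6 S15-b->S15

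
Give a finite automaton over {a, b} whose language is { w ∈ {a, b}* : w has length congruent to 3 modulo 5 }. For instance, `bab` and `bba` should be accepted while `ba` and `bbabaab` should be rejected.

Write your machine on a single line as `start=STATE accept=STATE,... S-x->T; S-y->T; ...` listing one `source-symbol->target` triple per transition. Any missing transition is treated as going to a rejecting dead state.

Only the length mod 5 matters, so use a 5-cycle: from any state, every input symbol moves to the next state, wrapping s4 back to s0. Mark s3 accepting.
        a   b  
>  s0   s1  s1 
   s1   s2  s2 
   s2   s3  s3 
 * s3   s4  s4 
   s4   s0  s0 
(> = start, * = accepting)

start=s0; accept=s3; s0-a->s1; s0-b->s1; s1-a->s2; s1-b->s2; s2-a->s3; s2-b->s3; s3-a->s4; s3-b->s4; s4-a->s0; s4-b->s0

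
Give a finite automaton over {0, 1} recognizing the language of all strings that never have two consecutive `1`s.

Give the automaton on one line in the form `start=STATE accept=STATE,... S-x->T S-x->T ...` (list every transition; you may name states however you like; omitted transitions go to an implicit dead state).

Track partial matches of the forbidden pattern `11`. State S2 is a dead state reached once `11` has occurred; every other state accepts. S0 means no part of `11` is currently matched.
A 3-state machine:
        0   1  
>* S0   S0  S1 
 * S1   S0  S2 
   S2   S2  S2 
(> = start, * = accepting)

start=S0 accept=S0,S1 S0-0->S0 S0-1->S1 S1-0->S0 S1-1->S2 S2-0->S2 S2-1->S2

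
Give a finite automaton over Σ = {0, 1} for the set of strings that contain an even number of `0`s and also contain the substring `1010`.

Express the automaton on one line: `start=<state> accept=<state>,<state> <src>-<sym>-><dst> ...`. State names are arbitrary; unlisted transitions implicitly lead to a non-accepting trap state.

Build one automaton per condition and run them in lockstep. One (2 states) tracks the count of `0`s modulo 2; the other (5 states) tracks whether and how much of `1010` has been seen. Each combined state is a pair, one component from each; accept when both components accept.
        0   1  
>  S0   S1  S2 
   S1   S0  S3 
   S2   S4  S2 
   S3   S5  S3 
   S4   S0  S6 
   S5   S1  S7 
   S6   S8  S3 
   S7   S9  S2 
 * S8   S9  S8 
   S9   S8  S9 
(> = start, * = accepting)

start=S0 accept=S8 S0-0->S1 S0-1->S2 S1-0->S0 S1-1->S3 S2-0->S4 S2-1->S2 S3-0->S5 S3-1->S3 S4-0->S0 S4-1->S6 S5-0->S1 S5-1->S7 S6-0->S8 S6-1->S3 S7-0->S9 S7-1->S2 S8-0->S9 S8-1->S8 S9-0->S8 S9-1->S9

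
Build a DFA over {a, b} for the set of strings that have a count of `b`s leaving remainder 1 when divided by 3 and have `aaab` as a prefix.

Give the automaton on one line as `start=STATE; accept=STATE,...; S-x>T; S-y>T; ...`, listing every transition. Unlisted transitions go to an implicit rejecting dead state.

start=q0; accept=q5; q0-a>q1; q0-b>q2; q1-a>q3; q1-b>q2; q2-a>q2; q2-b>q2; q3-a>q4; q3-b>q2; q4-a>q2; q4-b>q5; q5-a>q5; q5-b>q6; q6-a>q6; q6-b>q7; q7-a>q7; q7-b>q5

Run two small machines in parallel and take their product. One (3 states) tracks the count of `b`s modulo 3; the other (6 states) tracks whether the input so far still matches the prefix `aaab`. Each combined state is a pair, one component from each; accept when both components accept. After merging equivalent states the machine shrinks.
An 8-state machine:
        a   b  
>  q0   q1  q2 
   q1   q3  q2 
   q2   q2  q2 
   q3   q4  q2 
   q4   q2  q5 
 * q5   q5  q6 
   q6   q6  q7 
   q7   q7  q5 
(> = start, * = accepting)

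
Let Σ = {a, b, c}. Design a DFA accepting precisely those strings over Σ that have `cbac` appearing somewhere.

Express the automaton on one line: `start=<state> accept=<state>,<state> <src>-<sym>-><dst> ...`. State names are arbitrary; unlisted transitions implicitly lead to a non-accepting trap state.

States q0..q3 record the length of the longest prefix of `cbac` that matches the current input suffix. Reaching q4 means `cbac` has been seen, and we stay there forever. Accept from q4.
A 5-state machine:
        a   b   c  
>  q0   q0  q0  q1 
   q1   q0  q2  q1 
   q2   q3  q0  q1 
   q3   q0  q0  q4 
 * q4   q4  q4  q4 
(> = start, * = accepting)

start=q0 accept=q4 q0-a->q0 q0-b->q0 q0-c->q1 q1-a->q0 q1-b->q2 q1-c->q1 q2-a->q3 q2-b->q0 q2-c->q1 q3-a->q0 q3-b->q0 q3-c->q4 q4-a->q4 q4-b->q4 q4-c->q4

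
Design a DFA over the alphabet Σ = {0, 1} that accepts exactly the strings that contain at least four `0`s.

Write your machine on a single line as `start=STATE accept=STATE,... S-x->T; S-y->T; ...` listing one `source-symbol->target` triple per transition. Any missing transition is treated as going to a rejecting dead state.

Count `0`s, saturating at 5: states s0 through s4 mean 0 through 4 `0`s seen; s5 means more than 4. Each `0` increments (capped at s5); other symbols loop. Accept from {s4, s5}.
A 6-state machine:
        0   1  
>  s0   s1  s0 
   s1   s2  s1 
   s2   s3  s2 
   s3   s4  s3 
 * s4   s5  s4 
 * s5   s5  s5 
(> = start, * = accepting)

start=s0; accept=s4,s5; s0-0->s1; s0-1->s0; s1-0->s2; s1-1->s1; s2-0->s3; s2-1->s2; s3-0->s4; s3-1->s3; s4-0->s5; s4-1->s4; s5-0->s5; s5-1->s5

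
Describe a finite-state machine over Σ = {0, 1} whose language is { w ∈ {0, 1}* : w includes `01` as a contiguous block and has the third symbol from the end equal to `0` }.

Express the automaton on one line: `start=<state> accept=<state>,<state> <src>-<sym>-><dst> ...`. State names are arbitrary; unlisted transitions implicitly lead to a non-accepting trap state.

Run two small machines in parallel and take their product. The first has 3 states tracking whether and how much of `01` has been seen; the second has 15 states tracking the last 3 symbols read. A product state is a pair (one from each), accepting exactly when both do. Equivalent product states are then merged.
With 11 states:
          0    1  
>  q0     q1   q0 
   q1     q2   q3 
   q2     q2   q4 
   q3     q5   q6 
 * q4     q5   q6 
 * q5     q7   q3 
 * q6     q8   q9 
   q7    q10   q4 
   q8     q7   q3 
   q9     q8   q9 
 * q10   q10   q4 
(> = start, * = accepting)

start=q0 accept=q4,q5,q6,q10 q0-0->q1 q0-1->q0 q1-0->q2 q1-1->q3 q2-0->q2 q2-1->q4 q3-0->q5 q3-1->q6 q4-0->q5 q4-1->q6 q5-0->q7 q5-1->q3 q6-0->q8 q6-1->q9 q7-0->q10 q7-1->q4 q8-0->q7 q8-1->q3 q9-0->q8 q9-1->q9 q10-0->q10 q10-1->q4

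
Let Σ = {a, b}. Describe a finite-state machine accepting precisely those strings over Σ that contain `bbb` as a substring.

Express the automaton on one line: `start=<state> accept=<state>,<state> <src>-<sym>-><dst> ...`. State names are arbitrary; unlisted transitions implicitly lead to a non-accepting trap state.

States q0..q2 record the length of the longest prefix of `bbb` that matches the current input suffix. Reaching q3 means `bbb` has been seen, and we stay there forever. Accept from q3.
4 states suffice.
        a   b  
>  q0   q0  q1 
   q1   q0  q2 
   q2   q0  q3 
 * q3   q3  q3 
(> = start, * = accepting)

start=q0 accept=q3 q0-a->q0 q0-b->q1 q1-a->q0 q1-b->q2 q2-a->q0 q2-b->q3 q3-a->q3 q3-b->q3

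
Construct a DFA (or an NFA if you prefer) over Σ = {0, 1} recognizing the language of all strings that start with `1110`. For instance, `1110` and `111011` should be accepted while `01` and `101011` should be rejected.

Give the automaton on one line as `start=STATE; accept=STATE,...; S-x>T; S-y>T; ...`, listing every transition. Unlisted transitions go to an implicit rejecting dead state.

Check the first 4 symbols one by one: q0 through q3 record how many have matched `1110` so far; any wrong symbol goes to the dead state q5. After all 4 match we enter the accepting sink q4.
A 6-state machine:
        0   1  
>  q0   q5  q1 
   q1   q5  q2 
   q2   q5  q3 
   q3   q4  q5 
 * q4   q4  q4 
   q5   q5  q5 
(> = start, * = accepting)

start=q0; accept=q4; q0-0>q5; q0-1>q1; q1-0>q5; q1-1>q2; q2-0>q5; q2-1>q3; q3-0>q4; q3-1>q5; q4-0>q4; q4-1>q4; q5-0>q5; q5-1>q5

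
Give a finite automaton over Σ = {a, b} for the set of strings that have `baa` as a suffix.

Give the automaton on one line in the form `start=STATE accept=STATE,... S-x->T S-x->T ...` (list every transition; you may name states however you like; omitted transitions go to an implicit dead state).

start=q0 accept=q3 q0-a->q0 q0-b->q1 q1-a->q2 q1-b->q1 q2-a->q3 q2-b->q1 q3-a->q0 q3-b->q1

Let each state record the length of the longest suffix of the input read so far that is also a prefix of `baa`. q1 means the last symbol is `b`; q2 means the last 2 symbols are `ba`; q3 means the last 3 symbols are `baa`. Accept only at q3, where the string currently ends in `baa`.
A 4-state machine:
        a   b  
>  q0   q0  q1 
   q1   q2  q1 
   q2   q3  q1 
 * q3   q0  q1 
(> = start, * = accepting)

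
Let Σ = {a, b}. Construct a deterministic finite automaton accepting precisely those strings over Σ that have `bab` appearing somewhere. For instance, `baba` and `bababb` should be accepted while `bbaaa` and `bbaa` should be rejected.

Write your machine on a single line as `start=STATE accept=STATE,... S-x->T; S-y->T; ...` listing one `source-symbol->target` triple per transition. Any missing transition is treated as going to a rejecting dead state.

Track how much of `bab` has been matched so far: state S0 is no progress, S3 is the absorbing accept state reached once `bab` has occurred. Intermediate states record partial matches; on a mismatch, fall back to the longest reusable overlap.
4 states suffice.
        a   b  
>  S0   S0  S1 
   S1   S2  S1 
   S2   S0  S3 
 * S3   S3  S3 
(> = start, * = accepting)

start=S0; accept=S3; S0-a->S0; S0-b->S1; S1-a->S2; S1-b->S1; S2-a->S0; S2-b->S3; S3-a->S3; S3-b->S3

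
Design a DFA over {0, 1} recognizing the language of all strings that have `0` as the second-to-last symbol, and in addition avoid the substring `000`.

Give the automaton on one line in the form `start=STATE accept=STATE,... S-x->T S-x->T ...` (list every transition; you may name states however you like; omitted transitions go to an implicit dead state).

Run two small machines in parallel and take their product. The first has 7 states tracking the last 2 symbols read; the second has 4 states tracking partial matches of the forbidden pattern `000`. A product state is a pair (one from each), accepting exactly when both do.
An 11-state machine:
          0    1  
>  q0     q1   q2 
   q1     q3   q4 
   q2     q5   q6 
 * q3     q7   q4 
 * q4     q5   q6 
   q5     q3   q4 
   q6     q5   q6 
   q7     q7   q8 
   q8     q9  q10 
   q9     q7   q8 
   q10    q9  q10 
(> = start, * = accepting)

start=q0 accept=q3,q4 q0-0->q1 q0-1->q2 q1-0->q3 q1-1->q4 q2-0->q5 q2-1->q6 q3-0->q7 q3-1->q4 q4-0->q5 q4-1->q6 q5-0->q3 q5-1->q4 q6-0->q5 q6-1->q6 q7-0->q7 q7-1->q8 q8-0->q9 q8-1->q10 q9-0->q7 q9-1->q8 q10-0->q9 q10-1->q10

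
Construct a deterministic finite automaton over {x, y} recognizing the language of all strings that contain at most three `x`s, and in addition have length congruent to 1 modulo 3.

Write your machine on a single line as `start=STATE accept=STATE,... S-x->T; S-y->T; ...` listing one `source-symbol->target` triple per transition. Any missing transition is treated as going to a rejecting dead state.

start=s0; accept=s1,s2,s10,s11; s0-x->s1; s0-y->s2; s1-x->s3; s1-y->s4; s2-x->s4; s2-y->s5; s3-x->s6; s3-y->s7; s4-x->s7; s4-y->s8; s5-x->s8; s5-y->s0; s6-x->s9; s6-y->s10; s7-x->s10; s7-y->s11; s8-x->s11; s8-y->s1; s9-x->s9; s9-y->s9; s10-x->s9; s10-y->s12; s11-x->s12; s11-y->s3; s12-x->s9; s12-y->s6

Handle the two conditions separately and then intersect. One (5 states) tracks the count of `x`s, saturating at 4; the other (3 states) tracks the input length modulo 3. Each combined state is a pair, one component from each; accept when both components accept. Equivalent product states are then merged.
13 states suffice.
          x    y  
>  s0     s1   s2 
 * s1     s3   s4 
 * s2     s4   s5 
   s3     s6   s7 
   s4     s7   s8 
   s5     s8   s0 
   s6     s9  s10 
   s7    s10  s11 
   s8    s11   s1 
   s9     s9   s9 
 * s10    s9  s12 
 * s11   s12   s3 
   s12    s9   s6 
(> = start, * = accepting)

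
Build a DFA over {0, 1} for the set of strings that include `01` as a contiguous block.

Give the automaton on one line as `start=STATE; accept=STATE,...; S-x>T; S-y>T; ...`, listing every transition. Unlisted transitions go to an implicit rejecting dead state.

Track how much of `01` has been matched so far: state s0 is no progress, s2 is the absorbing accept state reached once `01` has occurred. Intermediate states record partial matches; on a mismatch, fall back to the longest reusable overlap.
A 3-state machine:
        0   1  
>  s0   s1  s0 
   s1   s1  s2 
 * s2   s2  s2 
(> = start, * = accepting)

start=s0; accept=s2; s0-0>s1; s0-1>s0; s1-0>s1; s1-1>s2; s2-0>s2; s2-1>s2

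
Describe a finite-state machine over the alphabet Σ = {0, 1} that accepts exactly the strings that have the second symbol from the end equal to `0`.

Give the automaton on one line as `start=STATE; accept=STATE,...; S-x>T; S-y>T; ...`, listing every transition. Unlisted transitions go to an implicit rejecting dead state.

start=q0; accept=q3,q4; q0-0>q1; q0-1>q2; q1-0>q3; q1-1>q4; q2-0>q5; q2-1>q6; q3-0>q3; q3-1>q4; q4-0>q5; q4-1>q6; q5-0>q3; q5-1>q4; q6-0>q5; q6-1>q6

Because acceptance depends on a position counted from the end, the machine has to buffer the most recent 2 symbols. Make each state the string of the last up-to-2 symbols read; on input `x` shift the window left and append `x`. Accept when the buffered window has length 2 and begins with `0`.
A 7-state machine:
        0   1  
>  q0   q1  q2 
   q1   q3  q4 
   q2   q5  q6 
 * q3   q3  q4 
 * q4   q5  q6 
   q5   q3  q4 
   q6   q5  q6 
(> = start, * = accepting)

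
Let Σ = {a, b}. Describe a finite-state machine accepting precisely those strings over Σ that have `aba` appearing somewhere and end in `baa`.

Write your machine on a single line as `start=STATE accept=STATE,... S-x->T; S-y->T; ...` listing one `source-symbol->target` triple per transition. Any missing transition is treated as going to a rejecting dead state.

Handle the two conditions separately and then intersect. One (4 states) tracks whether and how much of `aba` has been seen; the other (4 states) tracks how much of the suffix `baa` has currently been matched. Each combined state is a pair, one component from each; accept when both components accept.
A 10-state machine:
        a   b  
>  q0   q1  q2 
   q1   q1  q3 
   q2   q4  q2 
   q3   q5  q2 
   q4   q6  q3 
   q5   q7  q8 
   q6   q1  q3 
 * q7   q9  q8 
   q8   q5  q8 
   q9   q9  q8 
(> = start, * = accepting)

start=q0; accept=q7; q0-a->q1; q0-b->q2; q1-a->q1; q1-b->q3; q2-a->q4; q2-b->q2; q3-a->q5; q3-b->q2; q4-a->q6; q4-b->q3; q5-a->q7; q5-b->q8; q6-a->q1; q6-b->q3; q7-a->q9; q7-b->q8; q8-a->q5; q8-b->q8; q9-a->q9; q9-b->q8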